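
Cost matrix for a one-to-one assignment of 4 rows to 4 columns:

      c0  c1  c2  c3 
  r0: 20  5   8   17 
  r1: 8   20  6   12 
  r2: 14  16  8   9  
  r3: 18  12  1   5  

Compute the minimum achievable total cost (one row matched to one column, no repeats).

optimal assignment: row0→col1 (cost 5), row1→col0 (cost 8), row2→col3 (cost 9), row3→col2 (cost 1)
total = 5 + 8 + 9 + 1 = 23

Minimum assignment cost: 23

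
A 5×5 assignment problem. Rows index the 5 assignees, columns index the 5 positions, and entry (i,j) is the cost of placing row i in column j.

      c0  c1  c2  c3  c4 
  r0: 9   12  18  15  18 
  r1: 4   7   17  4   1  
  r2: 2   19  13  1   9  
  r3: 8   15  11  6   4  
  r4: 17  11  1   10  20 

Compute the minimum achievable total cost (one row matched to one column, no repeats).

Minimum assignment cost: 22

one of 3 optimal assignments: row0→col0 (cost 9), row1→col1 (cost 7), row2→col3 (cost 1), row3→col4 (cost 4), row4→col2 (cost 1)
total = 9 + 7 + 1 + 4 + 1 = 22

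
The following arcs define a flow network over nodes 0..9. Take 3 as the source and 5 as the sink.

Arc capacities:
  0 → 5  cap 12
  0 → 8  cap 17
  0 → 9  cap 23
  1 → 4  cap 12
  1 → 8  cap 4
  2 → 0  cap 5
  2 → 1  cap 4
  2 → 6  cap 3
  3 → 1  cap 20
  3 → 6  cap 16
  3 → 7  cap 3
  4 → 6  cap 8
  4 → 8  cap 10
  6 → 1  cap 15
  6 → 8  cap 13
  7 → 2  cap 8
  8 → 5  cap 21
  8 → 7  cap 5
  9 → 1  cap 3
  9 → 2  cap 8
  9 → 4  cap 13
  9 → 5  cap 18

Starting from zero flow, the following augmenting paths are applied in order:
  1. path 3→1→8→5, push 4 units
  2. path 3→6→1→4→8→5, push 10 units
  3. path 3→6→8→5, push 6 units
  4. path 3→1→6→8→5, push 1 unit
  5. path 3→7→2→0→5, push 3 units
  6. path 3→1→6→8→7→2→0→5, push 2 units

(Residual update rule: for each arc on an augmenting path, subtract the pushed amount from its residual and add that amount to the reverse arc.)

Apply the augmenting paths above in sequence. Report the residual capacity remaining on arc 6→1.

Residual capacity of (6,1): 8

after path 1 (3→1→8→5, push 4): res(6,1)=15
after path 2 (3→6→1→4→8→5, push 10): res(6,1)=5
after path 3 (3→6→8→5, push 6): res(6,1)=5
after path 4 (3→1→6→8→5, push 1): res(6,1)=6
after path 5 (3→7→2→0→5, push 3): res(6,1)=6
after path 6 (3→1→6→8→7→2→0→5, push 2): res(6,1)=8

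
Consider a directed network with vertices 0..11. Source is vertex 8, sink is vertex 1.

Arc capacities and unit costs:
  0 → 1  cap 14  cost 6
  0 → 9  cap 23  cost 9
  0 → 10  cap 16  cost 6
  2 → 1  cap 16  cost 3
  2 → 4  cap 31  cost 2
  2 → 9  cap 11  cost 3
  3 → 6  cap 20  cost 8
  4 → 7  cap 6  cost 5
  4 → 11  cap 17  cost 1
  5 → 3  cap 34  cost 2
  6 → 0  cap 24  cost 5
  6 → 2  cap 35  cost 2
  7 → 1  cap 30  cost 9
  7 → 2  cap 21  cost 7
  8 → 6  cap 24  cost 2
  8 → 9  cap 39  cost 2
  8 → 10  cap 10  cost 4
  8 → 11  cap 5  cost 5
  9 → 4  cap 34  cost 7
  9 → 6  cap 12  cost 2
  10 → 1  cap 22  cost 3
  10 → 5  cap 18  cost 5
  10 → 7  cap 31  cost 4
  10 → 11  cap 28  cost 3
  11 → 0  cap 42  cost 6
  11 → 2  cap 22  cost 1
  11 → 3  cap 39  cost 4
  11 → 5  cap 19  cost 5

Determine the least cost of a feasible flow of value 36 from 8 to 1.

shortest-cost path #1: 8→10→1 push 10 @ unit cost 7 (adds 70)
shortest-cost path #2: 8→6→2→1 push 16 @ unit cost 7 (adds 112)
shortest-cost path #3: 8→6→0→1 push 8 @ unit cost 13 (adds 104)
shortest-cost path #4: 8→9→6→0→1 push 2 @ unit cost 15 (adds 30)
total cost = 316

Minimum cost for 36 units: 316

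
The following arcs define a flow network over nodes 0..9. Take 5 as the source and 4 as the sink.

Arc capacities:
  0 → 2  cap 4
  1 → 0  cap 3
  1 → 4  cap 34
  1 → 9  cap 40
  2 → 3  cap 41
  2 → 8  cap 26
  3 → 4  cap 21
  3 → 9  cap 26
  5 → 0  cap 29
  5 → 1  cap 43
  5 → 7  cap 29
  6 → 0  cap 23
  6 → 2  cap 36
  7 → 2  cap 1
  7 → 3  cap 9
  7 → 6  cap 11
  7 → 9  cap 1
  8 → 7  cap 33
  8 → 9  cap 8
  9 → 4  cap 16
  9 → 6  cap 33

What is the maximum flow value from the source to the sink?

augment #1: 5→1→4 bottleneck 34, total now 34
augment #2: 5→1→9→4 bottleneck 9, total now 43
augment #3: 5→7→3→4 bottleneck 9, total now 52
augment #4: 5→7→9→4 bottleneck 1, total now 53
augment #5: 5→0→2→3→4 bottleneck 4, total now 57
augment #6: 5→7→2→3→4 bottleneck 1, total now 58
augment #7: 5→7→6→2→3→4 bottleneck 7, total now 65
augment #8: 5→7→6→2→3→9→4 bottleneck 4, total now 69

Maximum flow value: 69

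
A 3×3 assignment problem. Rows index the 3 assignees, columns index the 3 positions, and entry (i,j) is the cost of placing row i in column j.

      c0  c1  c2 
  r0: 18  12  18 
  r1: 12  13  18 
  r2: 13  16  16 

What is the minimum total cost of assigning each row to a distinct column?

Minimum assignment cost: 40

optimal assignment: row0→col1 (cost 12), row1→col0 (cost 12), row2→col2 (cost 16)
total = 12 + 12 + 16 = 40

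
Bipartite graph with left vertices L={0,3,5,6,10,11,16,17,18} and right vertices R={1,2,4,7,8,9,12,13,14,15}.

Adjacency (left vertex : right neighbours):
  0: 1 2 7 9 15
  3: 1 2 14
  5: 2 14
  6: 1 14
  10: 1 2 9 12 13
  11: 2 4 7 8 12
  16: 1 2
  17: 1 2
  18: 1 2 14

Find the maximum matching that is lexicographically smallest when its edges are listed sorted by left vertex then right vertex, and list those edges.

|M| = 6 (so the lex-smallest maximum matching has 6 edges)
process left vertices in ascending order; for each, take the smallest-labelled available neighbour that still permits 6 edges overall, or leave it unmatched if none does
lex-smallest matching: {0-7, 3-1, 5-2, 6-14, 10-9, 11-4}

Lex-smallest maximum matching: {(0,7), (3,1), (5,2), (6,14), (10,9), (11,4)}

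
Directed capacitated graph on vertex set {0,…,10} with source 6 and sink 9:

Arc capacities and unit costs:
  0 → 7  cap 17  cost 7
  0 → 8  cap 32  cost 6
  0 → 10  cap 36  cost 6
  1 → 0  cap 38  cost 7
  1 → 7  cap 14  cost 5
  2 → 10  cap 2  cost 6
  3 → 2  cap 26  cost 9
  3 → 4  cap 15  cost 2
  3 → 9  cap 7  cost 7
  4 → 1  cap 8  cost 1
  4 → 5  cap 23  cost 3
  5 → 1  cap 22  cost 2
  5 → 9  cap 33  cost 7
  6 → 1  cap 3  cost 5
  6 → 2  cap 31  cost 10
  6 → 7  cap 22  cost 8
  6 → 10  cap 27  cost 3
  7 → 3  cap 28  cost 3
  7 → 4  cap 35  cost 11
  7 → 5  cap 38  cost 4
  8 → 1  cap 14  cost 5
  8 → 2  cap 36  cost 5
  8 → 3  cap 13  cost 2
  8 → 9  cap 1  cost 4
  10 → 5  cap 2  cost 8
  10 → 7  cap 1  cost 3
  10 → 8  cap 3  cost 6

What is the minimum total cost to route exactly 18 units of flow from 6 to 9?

Minimum cost for 18 units: 325

shortest-cost path #1: 6→10→8→9 push 1 @ unit cost 13 (adds 13)
shortest-cost path #2: 6→10→7→3→9 push 1 @ unit cost 16 (adds 16)
shortest-cost path #3: 6→7→3→9 push 6 @ unit cost 18 (adds 108)
shortest-cost path #4: 6→10→5→9 push 2 @ unit cost 18 (adds 36)
shortest-cost path #5: 6→7→5→9 push 8 @ unit cost 19 (adds 152)
total cost = 325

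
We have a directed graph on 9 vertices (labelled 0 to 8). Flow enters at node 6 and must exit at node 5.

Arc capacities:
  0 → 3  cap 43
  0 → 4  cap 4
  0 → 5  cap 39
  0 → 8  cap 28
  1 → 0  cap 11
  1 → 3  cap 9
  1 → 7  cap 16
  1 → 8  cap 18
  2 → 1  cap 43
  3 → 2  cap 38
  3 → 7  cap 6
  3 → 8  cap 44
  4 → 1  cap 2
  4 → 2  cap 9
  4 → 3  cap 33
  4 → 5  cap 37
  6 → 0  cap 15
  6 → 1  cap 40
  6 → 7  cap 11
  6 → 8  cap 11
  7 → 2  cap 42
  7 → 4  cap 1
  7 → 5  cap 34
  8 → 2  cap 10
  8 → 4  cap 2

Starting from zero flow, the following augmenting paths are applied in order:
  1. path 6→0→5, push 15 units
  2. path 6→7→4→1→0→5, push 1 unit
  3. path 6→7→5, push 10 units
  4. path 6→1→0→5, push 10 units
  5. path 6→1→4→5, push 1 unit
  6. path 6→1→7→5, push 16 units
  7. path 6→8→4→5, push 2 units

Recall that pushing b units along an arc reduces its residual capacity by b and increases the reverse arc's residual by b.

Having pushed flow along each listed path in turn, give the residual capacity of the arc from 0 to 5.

after path 1 (6→0→5, push 15): res(0,5)=24
after path 2 (6→7→4→1→0→5, push 1): res(0,5)=23
after path 3 (6→7→5, push 10): res(0,5)=23
after path 4 (6→1→0→5, push 10): res(0,5)=13
after path 5 (6→1→4→5, push 1): res(0,5)=13
after path 6 (6→1→7→5, push 16): res(0,5)=13
after path 7 (6→8→4→5, push 2): res(0,5)=13

Residual capacity of (0,5): 13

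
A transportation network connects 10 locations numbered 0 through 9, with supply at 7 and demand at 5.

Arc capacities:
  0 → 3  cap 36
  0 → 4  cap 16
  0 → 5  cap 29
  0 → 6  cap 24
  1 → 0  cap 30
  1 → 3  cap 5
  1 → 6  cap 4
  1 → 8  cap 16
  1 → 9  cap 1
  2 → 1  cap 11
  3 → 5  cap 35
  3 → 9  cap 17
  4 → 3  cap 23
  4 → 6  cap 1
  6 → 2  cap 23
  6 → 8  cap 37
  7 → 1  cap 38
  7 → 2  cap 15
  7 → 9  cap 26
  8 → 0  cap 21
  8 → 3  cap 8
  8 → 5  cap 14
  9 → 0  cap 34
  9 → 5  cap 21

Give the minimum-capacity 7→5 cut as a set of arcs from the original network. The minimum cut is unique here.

augment #1: 7→9→5 push 21
augment #2: 7→1→0→5 push 29
augment #3: 7→1→3→5 push 5
augment #4: 7→1→8→5 push 4
augment #5: 7→2→1→8→5 push 10
augment #6: 7→9→0→3→5 push 5
augment #7: 7→2→1→0→3→5 push 1
max flow = 75; residual-reachable set from 7 gives S-side
cut edges (S→T): {(2,1), (7,1), (7,9)} total cap 75

Min-cut arcs: {(2,1), (7,1), (7,9)} (total capacity 75)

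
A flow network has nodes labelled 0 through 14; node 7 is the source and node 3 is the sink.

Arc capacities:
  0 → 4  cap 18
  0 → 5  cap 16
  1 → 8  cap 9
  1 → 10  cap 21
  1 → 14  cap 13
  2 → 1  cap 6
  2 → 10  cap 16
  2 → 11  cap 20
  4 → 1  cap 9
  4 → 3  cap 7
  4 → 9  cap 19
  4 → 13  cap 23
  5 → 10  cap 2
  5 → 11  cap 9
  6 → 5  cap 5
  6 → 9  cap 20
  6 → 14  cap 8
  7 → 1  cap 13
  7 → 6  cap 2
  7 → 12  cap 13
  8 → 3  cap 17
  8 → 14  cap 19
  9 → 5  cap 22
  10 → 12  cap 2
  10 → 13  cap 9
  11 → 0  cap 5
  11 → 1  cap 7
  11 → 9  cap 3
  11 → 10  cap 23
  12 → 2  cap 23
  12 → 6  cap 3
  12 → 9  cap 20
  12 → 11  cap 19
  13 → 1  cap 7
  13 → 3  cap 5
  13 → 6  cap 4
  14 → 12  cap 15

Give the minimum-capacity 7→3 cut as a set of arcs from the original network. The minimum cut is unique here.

augment #1: 7→1→8→3 push 9
augment #2: 7→1→10→13→3 push 4
augment #3: 7→6→5→10→13→3 push 1
augment #4: 7→12→11→0→4→3 push 5
max flow = 19; residual-reachable set from 7 gives S-side
cut edges (S→T): {(1,8), (11,0), (13,3)} total cap 19

Min-cut arcs: {(1,8), (11,0), (13,3)} (total capacity 19)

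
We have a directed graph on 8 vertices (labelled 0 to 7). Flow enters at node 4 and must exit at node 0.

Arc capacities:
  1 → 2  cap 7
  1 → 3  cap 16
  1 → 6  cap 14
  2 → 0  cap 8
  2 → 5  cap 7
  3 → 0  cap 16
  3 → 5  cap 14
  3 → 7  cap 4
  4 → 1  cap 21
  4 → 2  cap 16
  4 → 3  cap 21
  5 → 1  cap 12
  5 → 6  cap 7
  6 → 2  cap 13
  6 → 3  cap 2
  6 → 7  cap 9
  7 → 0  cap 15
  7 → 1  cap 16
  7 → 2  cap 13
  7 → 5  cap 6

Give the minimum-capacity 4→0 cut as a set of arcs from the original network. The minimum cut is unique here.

Min-cut arcs: {(2,0), (3,0), (3,7), (6,7)} (total capacity 37)

augment #1: 4→2→0 push 8
augment #2: 4→3→0 push 16
augment #3: 4→3→7→0 push 4
augment #4: 4→1→6→7→0 push 9
max flow = 37; residual-reachable set from 4 gives S-side
cut edges (S→T): {(2,0), (3,0), (3,7), (6,7)} total cap 37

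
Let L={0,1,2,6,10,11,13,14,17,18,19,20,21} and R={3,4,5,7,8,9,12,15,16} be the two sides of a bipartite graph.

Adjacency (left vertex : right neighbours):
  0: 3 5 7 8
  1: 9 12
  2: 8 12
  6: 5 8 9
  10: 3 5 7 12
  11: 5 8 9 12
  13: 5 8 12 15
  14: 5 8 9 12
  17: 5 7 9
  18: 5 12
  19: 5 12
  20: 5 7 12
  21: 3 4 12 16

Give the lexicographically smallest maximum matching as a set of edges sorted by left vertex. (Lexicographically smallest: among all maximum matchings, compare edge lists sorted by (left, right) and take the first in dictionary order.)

Lex-smallest maximum matching: {(0,3), (1,9), (2,8), (6,5), (10,7), (11,12), (13,15), (21,4)}

|M| = 8 (so the lex-smallest maximum matching has 8 edges)
process left vertices in ascending order; for each, take the smallest-labelled available neighbour that still permits 8 edges overall, or leave it unmatched if none does
lex-smallest matching: {0-3, 1-9, 2-8, 6-5, 10-7, 11-12, 13-15, 21-4}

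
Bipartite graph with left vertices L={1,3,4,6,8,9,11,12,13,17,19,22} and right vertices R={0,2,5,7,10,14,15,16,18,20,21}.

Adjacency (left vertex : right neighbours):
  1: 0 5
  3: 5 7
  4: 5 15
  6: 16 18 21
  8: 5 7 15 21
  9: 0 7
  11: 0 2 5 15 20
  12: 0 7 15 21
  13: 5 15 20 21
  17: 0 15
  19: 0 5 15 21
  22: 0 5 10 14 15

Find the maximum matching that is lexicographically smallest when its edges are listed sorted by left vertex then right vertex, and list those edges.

Lex-smallest maximum matching: {(1,0), (3,5), (4,15), (6,16), (8,7), (11,2), (12,21), (13,20), (22,10)}

|M| = 9 (so the lex-smallest maximum matching has 9 edges)
process left vertices in ascending order; for each, take the smallest-labelled available neighbour that still permits 9 edges overall, or leave it unmatched if none does
lex-smallest matching: {1-0, 3-5, 4-15, 6-16, 8-7, 11-2, 12-21, 13-20, 22-10}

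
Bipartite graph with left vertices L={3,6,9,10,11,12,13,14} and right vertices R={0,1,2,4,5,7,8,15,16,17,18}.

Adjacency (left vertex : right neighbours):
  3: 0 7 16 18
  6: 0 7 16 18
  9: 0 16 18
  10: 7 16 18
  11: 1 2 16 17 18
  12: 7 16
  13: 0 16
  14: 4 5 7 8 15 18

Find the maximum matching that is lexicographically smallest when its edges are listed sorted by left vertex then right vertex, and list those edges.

Lex-smallest maximum matching: {(3,0), (6,7), (9,16), (10,18), (11,1), (14,4)}

|M| = 6 (so the lex-smallest maximum matching has 6 edges)
process left vertices in ascending order; for each, take the smallest-labelled available neighbour that still permits 6 edges overall, or leave it unmatched if none does
lex-smallest matching: {3-0, 6-7, 9-16, 10-18, 11-1, 14-4}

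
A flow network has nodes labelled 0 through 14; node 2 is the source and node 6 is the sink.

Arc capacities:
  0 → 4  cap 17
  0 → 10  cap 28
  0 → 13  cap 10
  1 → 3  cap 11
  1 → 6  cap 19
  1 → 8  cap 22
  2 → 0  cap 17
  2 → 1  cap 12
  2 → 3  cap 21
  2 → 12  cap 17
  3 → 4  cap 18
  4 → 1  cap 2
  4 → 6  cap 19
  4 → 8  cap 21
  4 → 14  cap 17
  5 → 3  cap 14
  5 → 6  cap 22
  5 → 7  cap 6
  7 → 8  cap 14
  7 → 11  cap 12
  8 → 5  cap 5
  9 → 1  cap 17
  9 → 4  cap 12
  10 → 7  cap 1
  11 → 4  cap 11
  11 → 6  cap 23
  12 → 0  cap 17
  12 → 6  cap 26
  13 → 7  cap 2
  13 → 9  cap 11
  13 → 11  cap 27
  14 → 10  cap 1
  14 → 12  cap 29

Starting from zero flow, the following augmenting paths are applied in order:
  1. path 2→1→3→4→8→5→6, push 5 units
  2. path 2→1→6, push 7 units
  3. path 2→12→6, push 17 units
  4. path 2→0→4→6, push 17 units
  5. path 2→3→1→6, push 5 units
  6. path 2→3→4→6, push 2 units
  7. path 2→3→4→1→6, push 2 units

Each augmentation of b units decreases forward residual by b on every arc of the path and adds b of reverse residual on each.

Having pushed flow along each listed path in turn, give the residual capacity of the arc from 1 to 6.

after path 1 (2→1→3→4→8→5→6, push 5): res(1,6)=19
after path 2 (2→1→6, push 7): res(1,6)=12
after path 3 (2→12→6, push 17): res(1,6)=12
after path 4 (2→0→4→6, push 17): res(1,6)=12
after path 5 (2→3→1→6, push 5): res(1,6)=7
after path 6 (2→3→4→6, push 2): res(1,6)=7
after path 7 (2→3→4→1→6, push 2): res(1,6)=5

Residual capacity of (1,6): 5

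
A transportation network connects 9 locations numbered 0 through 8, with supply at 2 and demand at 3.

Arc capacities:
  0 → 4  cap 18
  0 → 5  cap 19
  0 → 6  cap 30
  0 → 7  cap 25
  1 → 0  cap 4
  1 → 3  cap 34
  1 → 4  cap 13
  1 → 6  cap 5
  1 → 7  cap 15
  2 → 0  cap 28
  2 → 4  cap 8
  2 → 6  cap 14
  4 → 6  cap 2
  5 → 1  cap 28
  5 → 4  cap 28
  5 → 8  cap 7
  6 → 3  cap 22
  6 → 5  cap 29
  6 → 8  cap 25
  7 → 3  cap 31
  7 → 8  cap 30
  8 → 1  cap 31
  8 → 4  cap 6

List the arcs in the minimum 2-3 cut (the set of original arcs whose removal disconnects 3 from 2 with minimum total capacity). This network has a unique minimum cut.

Min-cut arcs: {(2,0), (2,6), (4,6)} (total capacity 44)

augment #1: 2→6→3 push 14
augment #2: 2→0→6→3 push 8
augment #3: 2→0→7→3 push 20
augment #4: 2→4→6→0→7→3 push 2
max flow = 44; residual-reachable set from 2 gives S-side
cut edges (S→T): {(2,0), (2,6), (4,6)} total cap 44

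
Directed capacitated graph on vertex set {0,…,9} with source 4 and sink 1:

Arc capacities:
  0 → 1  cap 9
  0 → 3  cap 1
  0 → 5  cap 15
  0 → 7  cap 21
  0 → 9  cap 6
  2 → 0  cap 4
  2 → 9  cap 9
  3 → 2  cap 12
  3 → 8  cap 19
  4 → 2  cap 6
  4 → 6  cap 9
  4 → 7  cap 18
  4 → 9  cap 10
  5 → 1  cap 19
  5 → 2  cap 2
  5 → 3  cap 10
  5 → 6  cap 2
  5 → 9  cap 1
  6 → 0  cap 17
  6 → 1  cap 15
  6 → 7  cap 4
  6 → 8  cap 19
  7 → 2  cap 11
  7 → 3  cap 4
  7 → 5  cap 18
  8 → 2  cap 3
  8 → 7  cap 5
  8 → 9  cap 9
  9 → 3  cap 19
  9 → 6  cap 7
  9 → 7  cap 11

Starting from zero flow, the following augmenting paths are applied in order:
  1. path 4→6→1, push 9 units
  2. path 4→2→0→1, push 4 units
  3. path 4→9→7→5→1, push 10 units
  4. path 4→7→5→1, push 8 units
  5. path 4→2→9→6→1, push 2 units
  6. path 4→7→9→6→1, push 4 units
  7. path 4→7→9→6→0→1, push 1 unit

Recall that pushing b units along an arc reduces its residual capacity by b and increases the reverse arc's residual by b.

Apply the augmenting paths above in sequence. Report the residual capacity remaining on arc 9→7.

Residual capacity of (9,7): 6

after path 1 (4→6→1, push 9): res(9,7)=11
after path 2 (4→2→0→1, push 4): res(9,7)=11
after path 3 (4→9→7→5→1, push 10): res(9,7)=1
after path 4 (4→7→5→1, push 8): res(9,7)=1
after path 5 (4→2→9→6→1, push 2): res(9,7)=1
after path 6 (4→7→9→6→1, push 4): res(9,7)=5
after path 7 (4→7→9→6→0→1, push 1): res(9,7)=6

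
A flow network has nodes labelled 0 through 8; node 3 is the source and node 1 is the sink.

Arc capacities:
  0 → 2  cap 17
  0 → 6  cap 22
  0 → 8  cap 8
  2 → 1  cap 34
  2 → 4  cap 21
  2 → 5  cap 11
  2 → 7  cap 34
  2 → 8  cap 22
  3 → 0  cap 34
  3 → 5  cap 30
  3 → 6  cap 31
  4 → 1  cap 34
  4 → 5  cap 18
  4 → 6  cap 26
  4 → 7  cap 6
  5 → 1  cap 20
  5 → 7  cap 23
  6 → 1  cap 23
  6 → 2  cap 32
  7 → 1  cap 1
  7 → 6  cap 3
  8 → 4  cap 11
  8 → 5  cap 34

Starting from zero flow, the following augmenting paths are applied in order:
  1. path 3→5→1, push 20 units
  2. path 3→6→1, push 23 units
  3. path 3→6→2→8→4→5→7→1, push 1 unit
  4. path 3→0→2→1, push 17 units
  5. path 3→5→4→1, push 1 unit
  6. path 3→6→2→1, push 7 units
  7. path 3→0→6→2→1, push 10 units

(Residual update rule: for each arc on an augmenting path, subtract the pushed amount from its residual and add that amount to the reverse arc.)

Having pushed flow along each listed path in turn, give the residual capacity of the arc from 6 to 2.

Residual capacity of (6,2): 14

after path 1 (3→5→1, push 20): res(6,2)=32
after path 2 (3→6→1, push 23): res(6,2)=32
after path 3 (3→6→2→8→4→5→7→1, push 1): res(6,2)=31
after path 4 (3→0→2→1, push 17): res(6,2)=31
after path 5 (3→5→4→1, push 1): res(6,2)=31
after path 6 (3→6→2→1, push 7): res(6,2)=24
after path 7 (3→0→6→2→1, push 10): res(6,2)=14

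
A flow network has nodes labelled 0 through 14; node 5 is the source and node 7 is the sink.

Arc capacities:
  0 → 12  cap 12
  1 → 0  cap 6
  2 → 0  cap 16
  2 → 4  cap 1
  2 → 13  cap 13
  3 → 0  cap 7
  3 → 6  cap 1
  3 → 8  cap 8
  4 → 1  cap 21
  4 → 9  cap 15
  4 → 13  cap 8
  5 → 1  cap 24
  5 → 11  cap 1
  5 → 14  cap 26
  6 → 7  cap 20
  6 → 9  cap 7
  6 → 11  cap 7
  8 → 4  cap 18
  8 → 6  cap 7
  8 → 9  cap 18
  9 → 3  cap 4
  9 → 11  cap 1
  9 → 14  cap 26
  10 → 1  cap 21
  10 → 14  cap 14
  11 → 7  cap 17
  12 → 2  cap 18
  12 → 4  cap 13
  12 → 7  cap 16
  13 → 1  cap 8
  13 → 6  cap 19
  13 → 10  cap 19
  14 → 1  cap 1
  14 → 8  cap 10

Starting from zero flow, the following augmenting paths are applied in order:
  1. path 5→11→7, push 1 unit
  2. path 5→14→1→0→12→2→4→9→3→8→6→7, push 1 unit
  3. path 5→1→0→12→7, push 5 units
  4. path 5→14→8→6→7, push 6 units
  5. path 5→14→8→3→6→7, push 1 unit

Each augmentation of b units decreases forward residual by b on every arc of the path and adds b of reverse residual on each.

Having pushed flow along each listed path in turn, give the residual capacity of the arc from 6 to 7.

after path 1 (5→11→7, push 1): res(6,7)=20
after path 2 (5→14→1→0→12→2→4→9→3→8→6→7, push 1): res(6,7)=19
after path 3 (5→1→0→12→7, push 5): res(6,7)=19
after path 4 (5→14→8→6→7, push 6): res(6,7)=13
after path 5 (5→14→8→3→6→7, push 1): res(6,7)=12

Residual capacity of (6,7): 12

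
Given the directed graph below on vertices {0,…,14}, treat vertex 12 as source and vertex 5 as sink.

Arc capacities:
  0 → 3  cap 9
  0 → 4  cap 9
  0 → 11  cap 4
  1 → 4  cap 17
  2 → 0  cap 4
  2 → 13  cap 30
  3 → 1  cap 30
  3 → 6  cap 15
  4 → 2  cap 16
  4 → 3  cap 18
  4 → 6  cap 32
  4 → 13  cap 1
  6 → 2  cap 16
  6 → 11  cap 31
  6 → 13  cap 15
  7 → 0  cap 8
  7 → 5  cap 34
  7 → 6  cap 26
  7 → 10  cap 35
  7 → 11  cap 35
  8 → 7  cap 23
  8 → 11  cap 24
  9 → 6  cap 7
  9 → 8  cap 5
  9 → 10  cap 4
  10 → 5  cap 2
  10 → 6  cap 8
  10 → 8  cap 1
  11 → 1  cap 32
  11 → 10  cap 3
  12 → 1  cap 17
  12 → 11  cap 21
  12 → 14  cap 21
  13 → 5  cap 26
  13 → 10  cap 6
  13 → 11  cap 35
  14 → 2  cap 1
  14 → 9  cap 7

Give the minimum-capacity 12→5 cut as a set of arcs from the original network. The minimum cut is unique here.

augment #1: 12→11→10→5 push 2
augment #2: 12→1→4→13→5 push 1
augment #3: 12→14→2→13→5 push 1
augment #4: 12→1→4→2→13→5 push 16
augment #5: 12→11→10→6→13→5 push 1
augment #6: 12→14→9→6→13→5 push 7
max flow = 28; residual-reachable set from 12 gives S-side
cut edges (S→T): {(1,4), (11,10), (14,2), (14,9)} total cap 28

Min-cut arcs: {(1,4), (11,10), (14,2), (14,9)} (total capacity 28)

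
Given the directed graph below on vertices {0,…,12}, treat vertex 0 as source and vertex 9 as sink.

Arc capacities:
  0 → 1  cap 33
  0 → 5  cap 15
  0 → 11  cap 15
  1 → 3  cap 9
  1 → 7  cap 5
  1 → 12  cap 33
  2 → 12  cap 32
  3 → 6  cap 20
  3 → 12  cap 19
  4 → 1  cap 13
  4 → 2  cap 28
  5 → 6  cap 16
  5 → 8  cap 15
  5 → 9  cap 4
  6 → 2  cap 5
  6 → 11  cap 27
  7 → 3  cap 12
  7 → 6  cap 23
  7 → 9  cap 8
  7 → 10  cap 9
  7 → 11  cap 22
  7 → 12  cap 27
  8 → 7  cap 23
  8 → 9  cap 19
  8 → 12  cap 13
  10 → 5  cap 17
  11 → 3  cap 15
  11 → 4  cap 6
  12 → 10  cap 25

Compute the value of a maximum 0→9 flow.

augment #1: 0→5→9 bottleneck 4, total now 4
augment #2: 0→1→7→9 bottleneck 5, total now 9
augment #3: 0→5→8→9 bottleneck 11, total now 20
augment #4: 0→1→12→10→5→8→9 bottleneck 4, total now 24

Maximum flow value: 24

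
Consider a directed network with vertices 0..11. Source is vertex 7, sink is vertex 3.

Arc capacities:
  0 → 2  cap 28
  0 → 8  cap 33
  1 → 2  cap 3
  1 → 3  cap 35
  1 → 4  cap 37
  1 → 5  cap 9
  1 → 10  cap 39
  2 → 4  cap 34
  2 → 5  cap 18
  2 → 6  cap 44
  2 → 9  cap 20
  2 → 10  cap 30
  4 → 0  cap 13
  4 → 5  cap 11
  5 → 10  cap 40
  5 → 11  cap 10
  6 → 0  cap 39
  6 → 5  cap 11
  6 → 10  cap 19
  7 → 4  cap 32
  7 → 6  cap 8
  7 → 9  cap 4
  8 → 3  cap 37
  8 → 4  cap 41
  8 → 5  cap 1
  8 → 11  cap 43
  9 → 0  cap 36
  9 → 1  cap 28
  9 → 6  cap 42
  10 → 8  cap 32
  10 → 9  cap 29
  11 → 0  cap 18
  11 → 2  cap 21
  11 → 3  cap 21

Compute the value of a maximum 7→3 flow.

Maximum flow value: 36

augment #1: 7→9→1→3 bottleneck 4, total now 4
augment #2: 7→4→0→8→3 bottleneck 13, total now 17
augment #3: 7→4→5→11→3 bottleneck 10, total now 27
augment #4: 7→6→0→8→3 bottleneck 8, total now 35
augment #5: 7→4→5→10→8→3 bottleneck 1, total now 36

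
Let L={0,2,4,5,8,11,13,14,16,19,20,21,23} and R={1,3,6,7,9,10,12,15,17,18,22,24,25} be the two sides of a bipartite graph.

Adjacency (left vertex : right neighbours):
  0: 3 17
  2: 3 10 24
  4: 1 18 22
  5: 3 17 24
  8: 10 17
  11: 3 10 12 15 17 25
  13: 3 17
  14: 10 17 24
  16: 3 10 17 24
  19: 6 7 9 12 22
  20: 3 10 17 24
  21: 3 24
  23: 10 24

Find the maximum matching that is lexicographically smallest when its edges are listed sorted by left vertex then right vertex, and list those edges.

|M| = 7 (so the lex-smallest maximum matching has 7 edges)
process left vertices in ascending order; for each, take the smallest-labelled available neighbour that still permits 7 edges overall, or leave it unmatched if none does
lex-smallest matching: {0-3, 2-10, 4-1, 5-17, 11-12, 14-24, 19-6}

Lex-smallest maximum matching: {(0,3), (2,10), (4,1), (5,17), (11,12), (14,24), (19,6)}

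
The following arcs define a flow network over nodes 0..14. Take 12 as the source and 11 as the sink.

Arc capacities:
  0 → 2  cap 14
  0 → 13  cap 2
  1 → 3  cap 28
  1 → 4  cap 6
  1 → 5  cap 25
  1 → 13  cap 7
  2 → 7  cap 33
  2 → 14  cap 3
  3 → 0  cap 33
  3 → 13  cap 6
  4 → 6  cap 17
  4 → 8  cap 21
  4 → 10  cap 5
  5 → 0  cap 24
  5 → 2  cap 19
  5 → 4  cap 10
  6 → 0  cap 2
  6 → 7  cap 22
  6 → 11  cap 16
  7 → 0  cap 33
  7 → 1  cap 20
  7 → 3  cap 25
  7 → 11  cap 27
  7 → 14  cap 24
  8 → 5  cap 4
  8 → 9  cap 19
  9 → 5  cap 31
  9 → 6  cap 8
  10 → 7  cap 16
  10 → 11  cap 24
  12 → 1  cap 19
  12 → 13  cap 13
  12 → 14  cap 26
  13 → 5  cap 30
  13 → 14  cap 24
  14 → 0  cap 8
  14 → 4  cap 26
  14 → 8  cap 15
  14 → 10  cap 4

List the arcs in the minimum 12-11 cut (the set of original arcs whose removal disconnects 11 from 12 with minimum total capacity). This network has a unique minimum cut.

augment #1: 12→14→10→11 push 4
augment #2: 12→1→4→6→11 push 6
augment #3: 12→14→4→6→11 push 10
augment #4: 12→14→4→10→11 push 5
augment #5: 12→1→5→2→7→11 push 13
augment #6: 12→13→5→2→7→11 push 6
augment #7: 12→14→0→2→7→11 push 7
augment #8: 12→13→5→0→2→7→11 push 1
max flow = 52; residual-reachable set from 12 gives S-side
cut edges (S→T): {(4,10), (6,11), (7,11), (14,10)} total cap 52

Min-cut arcs: {(4,10), (6,11), (7,11), (14,10)} (total capacity 52)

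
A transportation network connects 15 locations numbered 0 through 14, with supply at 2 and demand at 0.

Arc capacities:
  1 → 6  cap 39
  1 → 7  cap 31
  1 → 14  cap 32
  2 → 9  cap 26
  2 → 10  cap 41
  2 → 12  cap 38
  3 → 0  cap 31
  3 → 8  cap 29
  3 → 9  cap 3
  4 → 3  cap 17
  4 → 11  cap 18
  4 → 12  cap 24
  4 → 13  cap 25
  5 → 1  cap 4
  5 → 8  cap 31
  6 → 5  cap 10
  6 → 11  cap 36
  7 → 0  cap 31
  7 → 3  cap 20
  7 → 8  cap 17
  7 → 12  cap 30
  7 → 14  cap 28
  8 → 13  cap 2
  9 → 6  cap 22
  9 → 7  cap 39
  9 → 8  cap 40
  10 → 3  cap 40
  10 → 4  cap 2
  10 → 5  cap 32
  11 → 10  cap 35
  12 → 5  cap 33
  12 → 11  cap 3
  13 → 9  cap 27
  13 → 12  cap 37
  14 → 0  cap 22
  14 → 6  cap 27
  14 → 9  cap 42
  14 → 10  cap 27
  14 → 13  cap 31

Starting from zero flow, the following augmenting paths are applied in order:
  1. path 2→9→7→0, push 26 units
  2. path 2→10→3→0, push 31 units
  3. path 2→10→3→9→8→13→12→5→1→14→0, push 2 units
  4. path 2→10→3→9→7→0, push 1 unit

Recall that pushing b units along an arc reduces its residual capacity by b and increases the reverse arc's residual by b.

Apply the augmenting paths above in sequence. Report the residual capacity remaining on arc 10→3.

after path 1 (2→9→7→0, push 26): res(10,3)=40
after path 2 (2→10→3→0, push 31): res(10,3)=9
after path 3 (2→10→3→9→8→13→12→5→1→14→0, push 2): res(10,3)=7
after path 4 (2→10→3→9→7→0, push 1): res(10,3)=6

Residual capacity of (10,3): 6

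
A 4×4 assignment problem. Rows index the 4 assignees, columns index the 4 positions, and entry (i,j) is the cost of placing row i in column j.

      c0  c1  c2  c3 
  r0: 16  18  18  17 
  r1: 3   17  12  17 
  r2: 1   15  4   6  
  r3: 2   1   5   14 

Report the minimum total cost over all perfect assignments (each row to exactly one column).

optimal assignment: row0→col3 (cost 17), row1→col0 (cost 3), row2→col2 (cost 4), row3→col1 (cost 1)
total = 17 + 3 + 4 + 1 = 25

Minimum assignment cost: 25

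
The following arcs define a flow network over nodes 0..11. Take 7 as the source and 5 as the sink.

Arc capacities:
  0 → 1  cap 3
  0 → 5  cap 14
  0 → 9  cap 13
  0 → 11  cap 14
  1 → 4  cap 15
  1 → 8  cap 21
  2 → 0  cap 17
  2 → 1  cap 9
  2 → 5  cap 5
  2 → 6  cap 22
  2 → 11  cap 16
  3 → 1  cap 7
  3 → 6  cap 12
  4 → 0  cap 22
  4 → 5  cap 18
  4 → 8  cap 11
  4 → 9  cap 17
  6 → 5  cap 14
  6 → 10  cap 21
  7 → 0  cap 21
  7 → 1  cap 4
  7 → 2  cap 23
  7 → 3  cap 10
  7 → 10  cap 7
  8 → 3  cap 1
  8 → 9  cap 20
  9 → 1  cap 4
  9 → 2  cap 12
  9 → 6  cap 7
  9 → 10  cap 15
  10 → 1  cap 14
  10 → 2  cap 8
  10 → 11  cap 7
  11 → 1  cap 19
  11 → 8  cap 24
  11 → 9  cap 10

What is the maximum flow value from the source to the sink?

augment #1: 7→0→5 bottleneck 14, total now 14
augment #2: 7→2→5 bottleneck 5, total now 19
augment #3: 7→1→4→5 bottleneck 4, total now 23
augment #4: 7→2→6→5 bottleneck 14, total now 37
augment #5: 7→0→1→4→5 bottleneck 3, total now 40
augment #6: 7→2→1→4→5 bottleneck 4, total now 44
augment #7: 7→3→1→4→5 bottleneck 4, total now 48

Maximum flow value: 48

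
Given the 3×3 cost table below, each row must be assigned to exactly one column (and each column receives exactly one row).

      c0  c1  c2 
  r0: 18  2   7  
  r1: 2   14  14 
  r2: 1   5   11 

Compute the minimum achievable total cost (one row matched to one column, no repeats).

Minimum assignment cost: 14

optimal assignment: row0→col2 (cost 7), row1→col0 (cost 2), row2→col1 (cost 5)
total = 7 + 2 + 5 = 14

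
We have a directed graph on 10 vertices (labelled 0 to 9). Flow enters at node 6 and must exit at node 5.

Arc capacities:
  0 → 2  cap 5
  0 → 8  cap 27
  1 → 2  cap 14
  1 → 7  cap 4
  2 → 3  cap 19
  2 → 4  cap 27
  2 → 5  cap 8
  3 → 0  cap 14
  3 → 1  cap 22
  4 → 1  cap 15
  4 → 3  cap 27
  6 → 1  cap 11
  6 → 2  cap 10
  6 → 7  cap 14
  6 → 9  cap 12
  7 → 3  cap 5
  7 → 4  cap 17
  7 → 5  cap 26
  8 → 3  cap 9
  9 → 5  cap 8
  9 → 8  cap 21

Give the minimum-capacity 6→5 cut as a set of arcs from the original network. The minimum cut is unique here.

augment #1: 6→2→5 push 8
augment #2: 6→7→5 push 14
augment #3: 6→9→5 push 8
augment #4: 6→1→7→5 push 4
max flow = 34; residual-reachable set from 6 gives S-side
cut edges (S→T): {(1,7), (2,5), (6,7), (9,5)} total cap 34

Min-cut arcs: {(1,7), (2,5), (6,7), (9,5)} (total capacity 34)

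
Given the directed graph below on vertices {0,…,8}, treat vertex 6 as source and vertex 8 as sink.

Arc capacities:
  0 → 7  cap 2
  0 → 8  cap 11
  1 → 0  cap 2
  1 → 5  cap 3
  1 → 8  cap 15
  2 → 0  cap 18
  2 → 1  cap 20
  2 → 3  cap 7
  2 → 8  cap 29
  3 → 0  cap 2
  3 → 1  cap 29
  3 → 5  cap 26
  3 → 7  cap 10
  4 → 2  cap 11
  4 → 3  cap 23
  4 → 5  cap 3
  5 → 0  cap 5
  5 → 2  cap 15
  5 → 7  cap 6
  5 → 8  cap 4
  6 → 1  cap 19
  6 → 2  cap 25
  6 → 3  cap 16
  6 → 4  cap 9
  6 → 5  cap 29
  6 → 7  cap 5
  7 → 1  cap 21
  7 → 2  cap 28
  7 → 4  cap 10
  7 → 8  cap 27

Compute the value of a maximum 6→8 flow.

augment #1: 6→1→8 bottleneck 15, total now 15
augment #2: 6→2→8 bottleneck 25, total now 40
augment #3: 6→5→8 bottleneck 4, total now 44
augment #4: 6→7→8 bottleneck 5, total now 49
augment #5: 6→1→0→8 bottleneck 2, total now 51
augment #6: 6→3→0→8 bottleneck 2, total now 53
augment #7: 6→3→7→8 bottleneck 10, total now 63
augment #8: 6→4→2→8 bottleneck 4, total now 67
augment #9: 6→5→0→8 bottleneck 5, total now 72
augment #10: 6→5→7→8 bottleneck 6, total now 78
augment #11: 6→4→2→0→8 bottleneck 2, total now 80
augment #12: 6→4→2→0→7→8 bottleneck 2, total now 82

Maximum flow value: 82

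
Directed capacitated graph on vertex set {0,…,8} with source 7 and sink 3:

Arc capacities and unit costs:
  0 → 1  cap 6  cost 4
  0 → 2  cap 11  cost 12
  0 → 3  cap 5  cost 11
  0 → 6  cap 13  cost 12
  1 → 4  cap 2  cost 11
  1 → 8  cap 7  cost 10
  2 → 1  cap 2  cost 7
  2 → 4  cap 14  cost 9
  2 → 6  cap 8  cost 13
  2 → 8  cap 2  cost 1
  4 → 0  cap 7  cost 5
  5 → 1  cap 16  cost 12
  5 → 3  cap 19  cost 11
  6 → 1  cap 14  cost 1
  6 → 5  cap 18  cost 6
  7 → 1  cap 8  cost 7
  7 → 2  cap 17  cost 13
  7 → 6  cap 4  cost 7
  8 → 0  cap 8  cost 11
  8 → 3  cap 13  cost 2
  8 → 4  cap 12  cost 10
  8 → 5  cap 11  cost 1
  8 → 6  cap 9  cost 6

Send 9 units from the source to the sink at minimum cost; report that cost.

Minimum cost for 9 units: 165

shortest-cost path #1: 7→2→8→3 push 2 @ unit cost 16 (adds 32)
shortest-cost path #2: 7→1→8→3 push 7 @ unit cost 19 (adds 133)
total cost = 165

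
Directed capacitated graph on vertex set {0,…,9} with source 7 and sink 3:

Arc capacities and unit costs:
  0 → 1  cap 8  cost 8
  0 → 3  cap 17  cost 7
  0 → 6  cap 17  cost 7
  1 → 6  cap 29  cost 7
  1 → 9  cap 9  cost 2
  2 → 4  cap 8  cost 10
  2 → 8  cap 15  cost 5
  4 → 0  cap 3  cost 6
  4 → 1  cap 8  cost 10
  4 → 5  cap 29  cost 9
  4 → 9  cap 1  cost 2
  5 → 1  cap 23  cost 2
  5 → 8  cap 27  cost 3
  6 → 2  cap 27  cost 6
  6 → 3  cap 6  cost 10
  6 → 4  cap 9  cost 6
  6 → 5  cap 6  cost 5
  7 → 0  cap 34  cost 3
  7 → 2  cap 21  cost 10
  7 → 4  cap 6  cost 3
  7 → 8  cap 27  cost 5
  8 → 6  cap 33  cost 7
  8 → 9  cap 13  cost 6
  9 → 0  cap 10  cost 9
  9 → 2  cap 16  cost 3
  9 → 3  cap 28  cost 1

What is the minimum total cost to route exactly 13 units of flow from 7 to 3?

Minimum cost for 13 units: 126

shortest-cost path #1: 7→4→9→3 push 1 @ unit cost 6 (adds 6)
shortest-cost path #2: 7→0→3 push 12 @ unit cost 10 (adds 120)
total cost = 126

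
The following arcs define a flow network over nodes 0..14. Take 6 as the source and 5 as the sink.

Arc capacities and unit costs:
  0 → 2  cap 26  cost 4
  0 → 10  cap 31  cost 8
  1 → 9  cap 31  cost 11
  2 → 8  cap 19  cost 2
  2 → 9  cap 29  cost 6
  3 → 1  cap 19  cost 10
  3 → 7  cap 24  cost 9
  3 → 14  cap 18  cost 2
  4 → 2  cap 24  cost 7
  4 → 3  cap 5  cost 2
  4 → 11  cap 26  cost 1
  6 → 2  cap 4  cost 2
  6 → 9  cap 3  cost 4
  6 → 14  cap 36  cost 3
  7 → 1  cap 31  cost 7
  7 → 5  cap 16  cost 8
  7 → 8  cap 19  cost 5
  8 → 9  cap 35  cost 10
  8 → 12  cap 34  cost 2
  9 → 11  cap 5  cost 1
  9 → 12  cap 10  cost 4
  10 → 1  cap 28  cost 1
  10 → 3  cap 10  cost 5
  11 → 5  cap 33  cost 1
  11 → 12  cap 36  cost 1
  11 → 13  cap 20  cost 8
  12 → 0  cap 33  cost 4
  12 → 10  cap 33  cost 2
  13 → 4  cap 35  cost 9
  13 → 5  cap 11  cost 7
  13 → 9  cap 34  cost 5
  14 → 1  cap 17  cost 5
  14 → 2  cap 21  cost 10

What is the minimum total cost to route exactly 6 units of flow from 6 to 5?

Minimum cost for 6 units: 68

shortest-cost path #1: 6→9→11→5 push 3 @ unit cost 6 (adds 18)
shortest-cost path #2: 6→2→9→11→5 push 2 @ unit cost 10 (adds 20)
shortest-cost path #3: 6→2→8→12→10→3→7→5 push 1 @ unit cost 30 (adds 30)
total cost = 68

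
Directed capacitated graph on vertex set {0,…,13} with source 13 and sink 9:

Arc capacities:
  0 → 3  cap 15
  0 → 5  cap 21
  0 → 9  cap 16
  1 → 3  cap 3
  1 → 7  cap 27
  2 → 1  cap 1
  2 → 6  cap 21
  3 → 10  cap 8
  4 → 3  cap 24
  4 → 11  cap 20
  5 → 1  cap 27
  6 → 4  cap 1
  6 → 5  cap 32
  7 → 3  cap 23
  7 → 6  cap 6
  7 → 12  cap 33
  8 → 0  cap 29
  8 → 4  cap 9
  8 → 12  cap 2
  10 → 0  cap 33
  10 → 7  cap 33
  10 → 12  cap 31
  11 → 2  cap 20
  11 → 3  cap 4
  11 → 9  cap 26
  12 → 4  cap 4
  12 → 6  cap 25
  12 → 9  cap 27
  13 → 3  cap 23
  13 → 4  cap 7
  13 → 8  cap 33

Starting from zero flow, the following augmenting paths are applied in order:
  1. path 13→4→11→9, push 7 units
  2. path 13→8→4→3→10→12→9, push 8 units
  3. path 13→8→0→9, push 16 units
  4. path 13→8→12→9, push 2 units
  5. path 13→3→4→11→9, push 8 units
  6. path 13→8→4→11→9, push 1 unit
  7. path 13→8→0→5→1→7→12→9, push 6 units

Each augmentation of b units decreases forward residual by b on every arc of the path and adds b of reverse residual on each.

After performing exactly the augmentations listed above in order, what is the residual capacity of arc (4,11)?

Residual capacity of (4,11): 4

after path 1 (13→4→11→9, push 7): res(4,11)=13
after path 2 (13→8→4→3→10→12→9, push 8): res(4,11)=13
after path 3 (13→8→0→9, push 16): res(4,11)=13
after path 4 (13→8→12→9, push 2): res(4,11)=13
after path 5 (13→3→4→11→9, push 8): res(4,11)=5
after path 6 (13→8→4→11→9, push 1): res(4,11)=4
after path 7 (13→8→0→5→1→7→12→9, push 6): res(4,11)=4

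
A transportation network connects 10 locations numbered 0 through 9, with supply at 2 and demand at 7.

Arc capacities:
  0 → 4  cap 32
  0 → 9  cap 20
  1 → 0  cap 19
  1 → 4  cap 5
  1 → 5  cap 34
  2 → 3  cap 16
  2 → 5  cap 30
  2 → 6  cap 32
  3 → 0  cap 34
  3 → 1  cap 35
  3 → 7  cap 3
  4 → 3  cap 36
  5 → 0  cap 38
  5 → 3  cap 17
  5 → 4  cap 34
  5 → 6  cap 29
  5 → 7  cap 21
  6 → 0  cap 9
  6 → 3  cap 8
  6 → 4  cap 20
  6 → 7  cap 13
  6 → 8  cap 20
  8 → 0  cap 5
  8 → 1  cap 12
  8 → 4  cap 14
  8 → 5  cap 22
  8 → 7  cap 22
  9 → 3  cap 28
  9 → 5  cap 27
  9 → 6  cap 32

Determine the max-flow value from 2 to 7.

Maximum flow value: 57

augment #1: 2→3→7 bottleneck 3, total now 3
augment #2: 2→5→7 bottleneck 21, total now 24
augment #3: 2→6→7 bottleneck 13, total now 37
augment #4: 2→6→8→7 bottleneck 19, total now 56
augment #5: 2→5→6→8→7 bottleneck 1, total now 57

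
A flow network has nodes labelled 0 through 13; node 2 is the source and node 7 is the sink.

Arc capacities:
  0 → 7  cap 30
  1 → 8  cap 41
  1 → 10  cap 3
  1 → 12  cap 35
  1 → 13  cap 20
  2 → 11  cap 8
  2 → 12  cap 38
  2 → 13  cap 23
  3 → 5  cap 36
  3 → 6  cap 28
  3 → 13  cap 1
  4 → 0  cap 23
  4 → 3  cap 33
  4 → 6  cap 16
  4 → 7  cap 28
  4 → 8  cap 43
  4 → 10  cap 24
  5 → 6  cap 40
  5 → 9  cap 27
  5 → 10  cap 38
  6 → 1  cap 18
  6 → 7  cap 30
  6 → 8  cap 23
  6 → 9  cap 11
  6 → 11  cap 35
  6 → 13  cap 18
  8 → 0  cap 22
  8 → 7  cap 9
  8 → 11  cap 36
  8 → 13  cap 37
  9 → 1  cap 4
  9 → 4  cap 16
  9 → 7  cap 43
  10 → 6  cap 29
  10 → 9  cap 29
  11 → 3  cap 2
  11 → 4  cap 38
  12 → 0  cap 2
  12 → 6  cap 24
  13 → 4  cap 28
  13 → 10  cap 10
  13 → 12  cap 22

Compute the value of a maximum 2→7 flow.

Maximum flow value: 57

augment #1: 2→11→4→7 bottleneck 8, total now 8
augment #2: 2→12→0→7 bottleneck 2, total now 10
augment #3: 2→12→6→7 bottleneck 24, total now 34
augment #4: 2→13→4→7 bottleneck 20, total now 54
augment #5: 2→13→4→0→7 bottleneck 3, total now 57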